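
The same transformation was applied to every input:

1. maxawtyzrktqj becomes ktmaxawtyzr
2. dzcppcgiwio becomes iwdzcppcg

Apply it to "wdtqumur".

The rule is to delete the last 2 characters, then move the last 2 characters to the front (rotate right by 2).
For "wdtqumur", step one produces "wdtqum"; step two turns that into "umwdtq".

umwdtq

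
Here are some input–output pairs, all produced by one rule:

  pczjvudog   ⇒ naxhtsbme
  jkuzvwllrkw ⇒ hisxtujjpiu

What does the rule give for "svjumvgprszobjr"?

The pattern: shift every letter 2 places backward in the alphabet (wrapping around).
So "svjumvgprszobjr" becomes "qthsktenpqxmzhp".

qthsktenpqxmzhp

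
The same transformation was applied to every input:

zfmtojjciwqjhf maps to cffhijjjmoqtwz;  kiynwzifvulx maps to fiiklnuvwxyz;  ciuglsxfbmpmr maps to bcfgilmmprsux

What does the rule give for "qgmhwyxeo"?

What's happening: sort the characters into alphabetical order.
So "qgmhwyxeo" becomes "eghmoqwxy".

eghmoqwxy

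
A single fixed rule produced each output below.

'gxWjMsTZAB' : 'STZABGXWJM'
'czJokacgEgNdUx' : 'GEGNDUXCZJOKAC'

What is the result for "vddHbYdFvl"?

Looking at the pairs, the operation is to swap the front and back halves of the string, then convert every letter to uppercase.
Applying both steps to "vddHbYdFvl": "YdFvlvddHb", then "YDFVLVDDHB".

YDFVLVDDHB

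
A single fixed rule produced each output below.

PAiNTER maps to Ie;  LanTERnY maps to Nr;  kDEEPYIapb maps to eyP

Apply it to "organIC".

Gi

What's happening: keep one character in every 3, starting at position 3 (positions 3rd, 6th, 9th, ...), then flip the case of every letter.
Applying both steps to "organIC": "gI", then "Gi".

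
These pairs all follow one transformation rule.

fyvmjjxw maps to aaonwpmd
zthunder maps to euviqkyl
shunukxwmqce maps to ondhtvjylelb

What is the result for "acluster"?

The pattern: shift every letter 9 places backward in the alphabet (wrapping around), then swap the front and back halves of the string.
Starting from "acluster": after the first operation, "rtcljkvi"; after the second, "jkvirtcl".

jkvirtcl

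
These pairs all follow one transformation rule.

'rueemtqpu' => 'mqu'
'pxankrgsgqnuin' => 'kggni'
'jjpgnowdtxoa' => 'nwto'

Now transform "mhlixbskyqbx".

Looking at the pairs, the operation is to delete the first 3 characters, then keep every other character starting from the second (positions 2nd, 4th, 6th, ...).
Applying both steps to "mhlixbskyqbx": "ixbskyqbx", then "xsyb".

xsyb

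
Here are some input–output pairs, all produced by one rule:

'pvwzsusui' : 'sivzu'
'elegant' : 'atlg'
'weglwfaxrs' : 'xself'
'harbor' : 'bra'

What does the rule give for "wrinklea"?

larn

Each output is the input with this applied: move the last 3 characters to the front (rotate right by 3), then keep every other character starting from the first (positions 1st, 3rd, 5th, ...).
Applying that to "wrinklea" gives "larn".
(Check on "elegant": → "anteleg" → "atlg" ✓)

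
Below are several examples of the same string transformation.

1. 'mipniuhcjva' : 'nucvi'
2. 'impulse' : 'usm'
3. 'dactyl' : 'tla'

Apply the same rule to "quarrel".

reu

Looking at the pairs, the operation is to keep every other character starting from the second (positions 2nd, 4th, 6th, ...), then move the first character to the end.
Applying that to "quarrel" gives "reu".
(Check on "mipniuhcjva": → "inucv" → "nucvi" ✓)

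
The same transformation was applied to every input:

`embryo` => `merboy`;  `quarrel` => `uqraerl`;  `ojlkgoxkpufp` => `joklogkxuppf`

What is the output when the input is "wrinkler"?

rwnilkre

The transformation: swap each adjacent pair of characters (1↔2, 3↔4, ...).
So "wrinkler" becomes "rwnilkre".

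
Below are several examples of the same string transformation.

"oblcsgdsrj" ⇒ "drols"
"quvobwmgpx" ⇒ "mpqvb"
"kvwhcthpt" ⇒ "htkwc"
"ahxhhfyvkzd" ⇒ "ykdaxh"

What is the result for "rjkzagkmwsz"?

kwzrka

In each case the input is transformed by: keep every other character starting from the first (positions 1st, 3rd, 5th, ...), then move the first 3 characters to the end (rotate left by 3).
For "rjkzagkmwsz", step one produces "rkakwz"; step two turns that into "kwzrka".
(Check on "kvwhcthpt": → "kwcht" → "htkwc" ✓)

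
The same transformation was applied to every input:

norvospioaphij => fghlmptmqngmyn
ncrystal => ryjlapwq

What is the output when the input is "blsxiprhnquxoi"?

vmgzjqvgnpflos

The rule is to move the last 3 characters to the front (rotate right by 3), then shift every letter 2 places backward in the alphabet (wrapping around).
"blsxiprhnquxoi" → "xoiblsxiprhnqu" → "vmgzjqvgnpflos".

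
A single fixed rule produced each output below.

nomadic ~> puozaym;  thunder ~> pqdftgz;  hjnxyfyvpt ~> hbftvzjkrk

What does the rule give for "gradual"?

gmxsdmp

The transformation: move the last 3 characters to the front (rotate right by 3), then shift every letter 12 places forward in the alphabet (wrapping around).
Applying both steps to "gradual": "ualgrad", then "gmxsdmp".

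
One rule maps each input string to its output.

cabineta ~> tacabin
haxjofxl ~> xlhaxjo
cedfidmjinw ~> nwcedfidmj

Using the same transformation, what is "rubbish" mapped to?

shrubb

The transformation: move the last 2 characters to the front (rotate right by 2), then delete the last character.
Starting from "rubbish": after the first operation, "shrubbi"; after the second, "shrubb".
(Check on "cabineta": → "tacabine" → "tacabin" ✓)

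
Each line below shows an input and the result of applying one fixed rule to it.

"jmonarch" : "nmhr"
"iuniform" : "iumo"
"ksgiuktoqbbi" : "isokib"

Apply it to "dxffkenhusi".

fxhes

What's happening: keep every other character starting from the second (positions 2nd, 4th, 6th, ...), then swap each adjacent pair of characters (1↔2, 3↔4, ...).
For "dxffkenhusi", step one produces "xfehs"; step two turns that into "fxhes".
(Check on "jmonarch": → "mnrh" → "nmhr" ✓)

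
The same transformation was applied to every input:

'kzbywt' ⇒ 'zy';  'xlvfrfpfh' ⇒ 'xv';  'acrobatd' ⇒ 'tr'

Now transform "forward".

wr

The transformation: sort the characters into reverse alphabetical order, then keep only the first 2 characters.
On "forward": the first step gives "wrrofda", and the second then gives "wr".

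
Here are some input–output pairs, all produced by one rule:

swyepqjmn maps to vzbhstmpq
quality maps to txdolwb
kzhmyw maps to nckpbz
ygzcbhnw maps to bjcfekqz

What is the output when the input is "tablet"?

wdeohw

The pattern: shift every letter 3 places forward in the alphabet (wrapping around).
"tablet" → "wdeohw".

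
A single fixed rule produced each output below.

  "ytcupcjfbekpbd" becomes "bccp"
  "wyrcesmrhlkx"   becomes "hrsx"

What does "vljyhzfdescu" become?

The rule is to keep one character in every 3, starting at position 3 (positions 3rd, 6th, 9th, ...), then sort the characters into alphabetical order.
Applying both steps to "vljyhzfdescu": "jzeu", then "ejuz".
(Check on "wyrcesmrhlkx": → "rshx" → "hrsx" ✓)

ejuz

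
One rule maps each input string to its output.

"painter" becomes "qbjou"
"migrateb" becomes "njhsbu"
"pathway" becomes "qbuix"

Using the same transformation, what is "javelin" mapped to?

kbwfm

The pattern: delete the last 2 characters, then shift every letter 1 place forward in the alphabet (wrapping around).
Applying both steps to "javelin": "javel", then "kbwfm".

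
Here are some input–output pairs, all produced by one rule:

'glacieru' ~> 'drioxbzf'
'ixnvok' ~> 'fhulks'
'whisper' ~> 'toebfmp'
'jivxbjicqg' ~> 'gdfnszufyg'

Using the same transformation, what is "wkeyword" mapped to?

The transformation: take characters alternately from the front and the back (1st, last, 2nd, 2nd-last, ...), then shift every letter 3 places backward in the alphabet (wrapping around).
Working it through for "wkeyword": intermediate "wdkreoyw", final "tahoblvt".

tahoblvt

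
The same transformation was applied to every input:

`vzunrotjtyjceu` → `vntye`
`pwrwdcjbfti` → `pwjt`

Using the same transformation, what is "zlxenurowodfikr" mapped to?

Looking at the pairs, the operation is to keep one character in every 3, starting at position 1 (positions 1st, 4th, 7th, ...).
So "zlxenurowodfikr" becomes "zeroi".

zeroi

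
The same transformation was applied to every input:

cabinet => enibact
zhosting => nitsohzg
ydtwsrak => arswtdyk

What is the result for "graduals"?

What's happening: reverse the string, then move the first character to the end.
Starting from "graduals": after the first operation, "slaudarg"; after the second, "laudargs".

laudargs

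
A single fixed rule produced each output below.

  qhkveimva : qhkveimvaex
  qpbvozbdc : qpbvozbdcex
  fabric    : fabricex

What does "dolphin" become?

The rule is to append "ex".
"dolphin" → "dolphinex".

dolphinex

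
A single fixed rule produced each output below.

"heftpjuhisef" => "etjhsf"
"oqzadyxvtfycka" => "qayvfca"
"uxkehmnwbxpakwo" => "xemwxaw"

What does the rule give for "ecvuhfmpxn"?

The pattern: keep every other character starting from the second (positions 2nd, 4th, 6th, ...).
For "ecvuhfmpxn" the result is "cufpn".

cufpn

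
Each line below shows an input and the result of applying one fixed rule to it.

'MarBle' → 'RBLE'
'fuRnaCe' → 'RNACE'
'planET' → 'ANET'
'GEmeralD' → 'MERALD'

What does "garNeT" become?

Rule — delete the first 2 characters, then convert every letter to uppercase.
Applying both steps to "garNeT": "rNeT", then "RNET".

RNET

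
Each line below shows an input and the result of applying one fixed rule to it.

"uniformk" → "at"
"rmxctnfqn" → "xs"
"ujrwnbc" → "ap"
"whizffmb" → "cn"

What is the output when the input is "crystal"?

The pattern: shift every letter 6 places forward in the alphabet (wrapping around), then keep only the first 2 characters.
For "crystal", step one produces "ixeyzgr"; step two turns that into "ix".

ix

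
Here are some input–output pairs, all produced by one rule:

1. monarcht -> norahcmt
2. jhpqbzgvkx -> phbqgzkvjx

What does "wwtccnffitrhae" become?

In each case the input is transformed by: move the first character to the end, then swap each adjacent pair of characters (1↔2, 3↔4, ...).
Applying both steps to "wwtccnffitrhae": "wtccnffitrhaew", then "twccfnifrtahwe".

twccfnifrtahwe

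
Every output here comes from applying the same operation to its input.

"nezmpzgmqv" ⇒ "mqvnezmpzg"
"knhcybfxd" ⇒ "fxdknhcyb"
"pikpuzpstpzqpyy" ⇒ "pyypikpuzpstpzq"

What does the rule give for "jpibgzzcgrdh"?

The rule is to move the last 3 characters to the front (rotate right by 3).
For "jpibgzzcgrdh" the result is "rdhjpibgzzcg".

rdhjpibgzzcg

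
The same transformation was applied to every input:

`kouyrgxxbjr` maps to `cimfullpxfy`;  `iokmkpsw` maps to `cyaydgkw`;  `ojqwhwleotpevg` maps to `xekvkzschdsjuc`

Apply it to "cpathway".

Rule — move the first character to the end, then shift every letter 12 places backward in the alphabet (wrapping around).
For "cpathway", step one produces "pathwayc"; step two turns that into "dohvkomq".

dohvkomq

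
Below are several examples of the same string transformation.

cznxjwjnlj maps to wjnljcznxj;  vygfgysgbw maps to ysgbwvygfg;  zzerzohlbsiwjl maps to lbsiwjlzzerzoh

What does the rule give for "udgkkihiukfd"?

hiukfdudgkki

The transformation: swap the front and back halves of the string.
So "udgkkihiukfd" becomes "hiukfdudgkki".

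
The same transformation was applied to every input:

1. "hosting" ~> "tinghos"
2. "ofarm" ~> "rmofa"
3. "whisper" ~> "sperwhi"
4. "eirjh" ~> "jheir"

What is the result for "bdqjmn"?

In each case the input is transformed by: move the first 3 characters to the end (rotate left by 3).
So "bdqjmn" becomes "jmnbdq".

jmnbdq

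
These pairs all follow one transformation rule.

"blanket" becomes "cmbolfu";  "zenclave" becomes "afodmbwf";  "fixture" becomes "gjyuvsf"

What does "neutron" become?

Each output is the input with this applied: shift every letter 1 place forward in the alphabet (wrapping around).
On "neutron" that produces "ofvuspo".

ofvuspo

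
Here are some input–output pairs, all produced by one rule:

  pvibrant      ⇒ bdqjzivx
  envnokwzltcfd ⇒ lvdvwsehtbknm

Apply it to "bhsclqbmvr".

zpaktyjudj

The pattern: shift every letter 8 places forward in the alphabet (wrapping around), then swap the first and last characters.
Starting from "bhsclqbmvr": after the first operation, "jpaktyjudz"; after the second, "zpaktyjudj".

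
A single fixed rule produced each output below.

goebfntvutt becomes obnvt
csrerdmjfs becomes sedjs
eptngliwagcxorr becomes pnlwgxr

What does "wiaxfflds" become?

ixfd

Looking at the pairs, the operation is to keep every other character starting from the second (positions 2nd, 4th, 6th, ...).
So "wiaxfflds" becomes "ixfd".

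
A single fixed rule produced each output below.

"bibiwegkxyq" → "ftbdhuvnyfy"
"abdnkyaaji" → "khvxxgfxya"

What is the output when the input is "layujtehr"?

What's happening: shift every letter 3 places backward in the alphabet (wrapping around), then move the first 3 characters to the end (rotate left by 3).
For "layujtehr", step one produces "ixvrgqbeo"; step two turns that into "rgqbeoixv".

rgqbeoixv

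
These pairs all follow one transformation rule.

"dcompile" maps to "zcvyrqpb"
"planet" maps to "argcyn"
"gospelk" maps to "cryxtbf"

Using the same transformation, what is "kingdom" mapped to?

The pattern: shift every letter 13 places forward in the alphabet (wrapping around) — i.e. ROT13, then move the first 3 characters to the end (rotate left by 3).
"kingdom" → "xvatqbz" → "tqbzxva".

tqbzxva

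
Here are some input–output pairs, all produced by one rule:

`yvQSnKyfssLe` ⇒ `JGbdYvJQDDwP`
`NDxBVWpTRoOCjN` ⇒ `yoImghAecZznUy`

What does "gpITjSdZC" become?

In each case the input is transformed by: flip the case of every letter, then shift every letter 11 places forward in the alphabet (wrapping around).
"gpITjSdZC" → "GPitJsDzc" → "RAteUdOkn".

RAteUdOkn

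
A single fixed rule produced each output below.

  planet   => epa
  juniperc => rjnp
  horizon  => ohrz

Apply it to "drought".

hdog

Looking at the pairs, the operation is to move the last 2 characters to the front (rotate right by 2), then keep every other character starting from the first (positions 1st, 3rd, 5th, ...).
Starting from "drought": after the first operation, "htdroug"; after the second, "hdog".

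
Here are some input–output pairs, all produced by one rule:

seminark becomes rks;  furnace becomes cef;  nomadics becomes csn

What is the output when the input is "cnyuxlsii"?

What's happening: move the first character to the end, then keep only the last 3 characters.
Working it through for "cnyuxlsii": intermediate "nyuxlsiic", final "iic".

iic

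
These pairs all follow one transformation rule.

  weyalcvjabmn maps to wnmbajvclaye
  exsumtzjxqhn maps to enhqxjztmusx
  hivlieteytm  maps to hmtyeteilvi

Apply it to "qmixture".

qerutxim

What's happening: move the first character to the end, then reverse the string.
For "qmixture", step one produces "mixtureq"; step two turns that into "qerutxim".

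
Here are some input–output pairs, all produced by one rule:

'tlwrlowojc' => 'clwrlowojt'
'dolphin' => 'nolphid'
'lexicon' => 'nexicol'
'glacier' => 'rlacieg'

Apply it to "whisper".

rhispew

In each case the input is transformed by: swap the first and last characters.
"whisper" → "rhispew".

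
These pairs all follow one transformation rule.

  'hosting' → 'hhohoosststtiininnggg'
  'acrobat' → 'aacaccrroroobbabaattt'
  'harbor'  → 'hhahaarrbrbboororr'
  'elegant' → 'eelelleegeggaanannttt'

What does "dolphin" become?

Rule — repeat every character 3 times, then swap each adjacent pair of characters (1↔2, 3↔4, ...).
Starting from "dolphin": after the first operation, "dddooolllppphhhiiinnn"; after the second, "ddodoollplpphhihiinnn".

ddodoollplpphhihiinnn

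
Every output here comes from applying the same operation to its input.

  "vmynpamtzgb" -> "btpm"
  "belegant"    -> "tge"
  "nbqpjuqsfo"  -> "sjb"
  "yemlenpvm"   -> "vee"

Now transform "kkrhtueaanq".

What's happening: keep one character in every 3, starting at position 2 (positions 2nd, 5th, 8th, ...), then reverse the string.
"kkrhtueaanq" → "ktaq" → "qatk".

qatk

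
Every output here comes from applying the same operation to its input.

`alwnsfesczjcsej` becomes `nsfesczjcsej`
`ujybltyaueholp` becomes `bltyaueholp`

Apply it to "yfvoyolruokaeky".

oyolruokaeky

The rule is to delete the first 3 characters.
Applying that to "yfvoyolruokaeky" gives "oyolruokaeky".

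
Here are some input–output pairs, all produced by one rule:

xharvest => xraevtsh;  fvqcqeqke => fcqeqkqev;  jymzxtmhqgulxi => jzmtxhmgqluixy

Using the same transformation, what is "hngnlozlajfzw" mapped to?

In each case the input is transformed by: swap each adjacent pair of characters (1↔2, 3↔4, ...), then move the first character to the end.
For "hngnlozlajfzw", step one produces "nhngollzjazfw"; step two turns that into "hngollzjazfwn".

hngollzjazfwn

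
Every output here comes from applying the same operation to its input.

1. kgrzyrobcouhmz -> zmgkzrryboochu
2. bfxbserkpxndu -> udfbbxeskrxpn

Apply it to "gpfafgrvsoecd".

dcpgafgfvrose

In each case the input is transformed by: move the last 2 characters to the front (rotate right by 2), then swap each adjacent pair of characters (1↔2, 3↔4, ...).
Applying both steps to "gpfafgrvsoecd": "cdgpfafgrvsoe", then "dcpgafgfvrose".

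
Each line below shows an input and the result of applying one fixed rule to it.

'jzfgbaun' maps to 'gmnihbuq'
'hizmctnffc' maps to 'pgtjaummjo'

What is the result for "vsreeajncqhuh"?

zyllhqujxoboc

In each case the input is transformed by: move the first character to the end, then shift every letter 7 places forward in the alphabet (wrapping around).
Working it through for "vsreeajncqhuh": intermediate "sreeajncqhuhv", final "zyllhqujxoboc".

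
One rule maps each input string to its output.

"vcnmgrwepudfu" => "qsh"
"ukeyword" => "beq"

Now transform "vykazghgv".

Rule — shift every letter 13 places forward in the alphabet (wrapping around) — i.e. ROT13, then keep only the last 3 characters.
Working it through for "vykazghgv": intermediate "ilxnmtuti", final "uti".

uti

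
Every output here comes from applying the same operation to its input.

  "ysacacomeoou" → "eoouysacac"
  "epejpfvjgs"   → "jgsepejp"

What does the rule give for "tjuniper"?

ertjun

Rule — swap the front and back halves of the string, then delete the first 2 characters.
Doing the same to "tjuniper": "ertjun".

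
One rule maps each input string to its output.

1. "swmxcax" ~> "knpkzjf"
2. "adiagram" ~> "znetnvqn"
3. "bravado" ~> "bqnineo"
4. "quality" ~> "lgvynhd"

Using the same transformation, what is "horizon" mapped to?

In each case the input is transformed by: reverse the string, then shift every letter 13 places forward in the alphabet (wrapping around) — i.e. ROT13.
For "horizon" the result is "abmvebu".

abmvebu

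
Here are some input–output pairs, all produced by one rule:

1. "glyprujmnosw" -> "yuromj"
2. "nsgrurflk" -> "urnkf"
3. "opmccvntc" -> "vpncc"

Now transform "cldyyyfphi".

Rule — sort the characters into reverse alphabetical order, then keep every other character starting from the first (positions 1st, 3rd, 5th, ...).
On "cldyyyfphi" that produces "yylhd".

yylhd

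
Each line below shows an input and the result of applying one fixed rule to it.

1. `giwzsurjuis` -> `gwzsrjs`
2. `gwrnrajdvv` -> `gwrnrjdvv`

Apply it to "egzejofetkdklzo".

The rule is to remove every vowel.
Applying that to "egzejofetkdklzo" gives "gzjftkdklz".

gzjftkdklz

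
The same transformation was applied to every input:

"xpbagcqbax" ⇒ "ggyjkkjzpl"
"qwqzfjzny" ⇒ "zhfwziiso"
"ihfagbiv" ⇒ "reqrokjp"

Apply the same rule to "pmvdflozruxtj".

Each output is the input with this applied: shift every letter 9 places forward in the alphabet (wrapping around), then take characters alternately from the front and the back (1st, last, 2nd, 2nd-last, ...).
Starting from "pmvdflozruxtj": after the first operation, "yvemouxiadgcs"; after the second, "ysvcegmdoauix".
(Check on "ihfagbiv": → "rqojpkre" → "reqrokjp" ✓)

ysvcegmdoauix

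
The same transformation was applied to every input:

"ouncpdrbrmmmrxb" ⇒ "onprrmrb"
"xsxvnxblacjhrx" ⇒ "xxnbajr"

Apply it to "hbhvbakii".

hhbki

The transformation: keep every other character starting from the first (positions 1st, 3rd, 5th, ...).
Applying that to "hbhvbakii" gives "hhbki".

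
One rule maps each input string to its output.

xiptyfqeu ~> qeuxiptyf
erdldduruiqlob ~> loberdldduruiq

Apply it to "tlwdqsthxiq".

xiqtlwdqsth

Each output is the input with this applied: move the last 3 characters to the front (rotate right by 3).
"tlwdqsthxiq" → "xiqtlwdqsth".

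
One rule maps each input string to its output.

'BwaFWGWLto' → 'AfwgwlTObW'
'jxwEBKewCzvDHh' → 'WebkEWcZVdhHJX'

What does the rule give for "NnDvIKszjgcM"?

Looking at the pairs, the operation is to flip the case of every letter, then move the first 2 characters to the end (rotate left by 2).
On "NnDvIKszjgcM": the first step gives "nNdVikSZJGCm", and the second then gives "dVikSZJGCmnN".

dVikSZJGCmnN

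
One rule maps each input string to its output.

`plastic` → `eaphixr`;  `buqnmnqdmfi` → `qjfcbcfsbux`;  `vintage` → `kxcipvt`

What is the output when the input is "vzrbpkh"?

In each case the input is transformed by: shift every letter 11 places backward in the alphabet (wrapping around).
"vzrbpkh" → "kogqezw".

kogqezw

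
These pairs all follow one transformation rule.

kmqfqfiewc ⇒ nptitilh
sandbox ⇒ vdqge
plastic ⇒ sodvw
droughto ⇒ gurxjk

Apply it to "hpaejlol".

The rule is to shift every letter 3 places forward in the alphabet (wrapping around), then delete the last 2 characters.
Starting from "hpaejlol": after the first operation, "ksdhmoro"; after the second, "ksdhmo".

ksdhmo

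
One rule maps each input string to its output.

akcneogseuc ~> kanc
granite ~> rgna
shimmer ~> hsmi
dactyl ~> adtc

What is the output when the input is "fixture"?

iftx

The transformation: swap each adjacent pair of characters (1↔2, 3↔4, ...), then keep only the first 4 characters.
Applying that to "fixture" gives "iftx".
(Check on "dactyl": → "adtcly" → "adtc" ✓)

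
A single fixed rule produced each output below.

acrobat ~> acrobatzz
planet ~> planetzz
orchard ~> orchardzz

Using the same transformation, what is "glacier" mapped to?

glacierzz

Rule — append "zz".
"glacier" → "glacierzz".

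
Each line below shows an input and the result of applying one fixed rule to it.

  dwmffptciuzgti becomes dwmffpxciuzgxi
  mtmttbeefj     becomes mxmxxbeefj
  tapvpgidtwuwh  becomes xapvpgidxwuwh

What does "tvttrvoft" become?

xvxxrvofx

The pattern: replace every "t" with "x".
On "tvttrvoft" that produces "xvxxrvofx".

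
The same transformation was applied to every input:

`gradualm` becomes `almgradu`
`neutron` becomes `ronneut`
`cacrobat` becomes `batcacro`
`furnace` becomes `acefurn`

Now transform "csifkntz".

ntzcsifk

The transformation: move the last 3 characters to the front (rotate right by 3).
On "csifkntz" that produces "ntzcsifk".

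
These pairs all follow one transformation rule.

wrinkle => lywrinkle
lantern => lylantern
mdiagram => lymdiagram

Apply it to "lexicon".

Each output is the input with this applied: prepend "ly".
On "lexicon" that produces "lylexicon".

lylexicon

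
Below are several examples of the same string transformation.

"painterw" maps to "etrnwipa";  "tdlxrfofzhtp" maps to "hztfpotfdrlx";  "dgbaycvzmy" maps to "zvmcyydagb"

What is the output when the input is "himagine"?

ignaemhi

The transformation: move the last 3 characters to the front (rotate right by 3), then take characters alternately from the front and the back (1st, last, 2nd, 2nd-last, ...).
Starting from "himagine": after the first operation, "inehimag"; after the second, "ignaemhi".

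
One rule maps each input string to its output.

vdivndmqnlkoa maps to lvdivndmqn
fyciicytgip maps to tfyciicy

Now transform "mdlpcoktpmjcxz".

In each case the input is transformed by: delete the last 3 characters, then move the last character to the front.
For "mdlpcoktpmjcxz", step one produces "mdlpcoktpmj"; step two turns that into "jmdlpcoktpm".
(Check on "fyciicytgip": → "fyciicyt" → "tfyciicy" ✓)

jmdlpcoktpm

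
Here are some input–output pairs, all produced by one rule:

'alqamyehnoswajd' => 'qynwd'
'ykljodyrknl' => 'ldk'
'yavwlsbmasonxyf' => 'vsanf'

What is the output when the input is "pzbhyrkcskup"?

brsp

The transformation: keep one character in every 3, starting at position 3 (positions 3rd, 6th, 9th, ...).
"pzbhyrkcskup" → "brsp".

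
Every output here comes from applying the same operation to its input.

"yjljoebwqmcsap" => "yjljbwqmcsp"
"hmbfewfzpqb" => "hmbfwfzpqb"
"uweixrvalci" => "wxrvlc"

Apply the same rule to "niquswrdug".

nqswrdg

Rule — remove every vowel.
"niquswrdug" → "nqswrdg".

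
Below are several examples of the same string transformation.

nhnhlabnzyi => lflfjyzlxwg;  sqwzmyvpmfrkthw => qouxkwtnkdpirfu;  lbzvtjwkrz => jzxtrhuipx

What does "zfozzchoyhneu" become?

In each case the input is transformed by: shift every letter 2 places backward in the alphabet (wrapping around).
On "zfozzchoyhneu" that produces "xdmxxafmwflcs".

xdmxxafmwflcs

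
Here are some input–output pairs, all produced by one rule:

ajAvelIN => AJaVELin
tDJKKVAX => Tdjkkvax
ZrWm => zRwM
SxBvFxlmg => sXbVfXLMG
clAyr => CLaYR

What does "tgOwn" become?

In each case the input is transformed by: flip the case of every letter.
Applying that to "tgOwn" gives "TGoWN".

TGoWN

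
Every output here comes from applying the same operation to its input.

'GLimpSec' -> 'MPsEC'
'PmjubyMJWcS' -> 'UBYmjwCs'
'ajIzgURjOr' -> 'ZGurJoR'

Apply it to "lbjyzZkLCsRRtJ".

YZzKlcSrrTj

What's happening: flip the case of every letter, then delete the first 3 characters.
"lbjyzZkLCsRRtJ" → "LBJYZzKlcSrrTj" → "YZzKlcSrrTj".
(Check on "ajIzgURjOr": → "AJiZGurJoR" → "ZGurJoR" ✓)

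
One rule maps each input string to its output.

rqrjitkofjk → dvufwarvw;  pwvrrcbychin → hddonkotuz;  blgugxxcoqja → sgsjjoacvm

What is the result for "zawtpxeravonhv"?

Each output is the input with this applied: shift every letter 12 places forward in the alphabet (wrapping around), then delete the first 2 characters.
On "zawtpxeravonhv": the first step gives "lmifbjqdmhazth", and the second then gives "ifbjqdmhazth".

ifbjqdmhazth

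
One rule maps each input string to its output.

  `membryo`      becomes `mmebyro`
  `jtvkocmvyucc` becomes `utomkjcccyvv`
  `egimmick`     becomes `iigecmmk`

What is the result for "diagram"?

The rule is to sort the characters into reverse alphabetical order, then move the first 3 characters to the end (rotate left by 3).
So "diagram" becomes "gdaarmi".
(Check on "membryo": → "yrommeb" → "mmebyro" ✓)

gdaarmi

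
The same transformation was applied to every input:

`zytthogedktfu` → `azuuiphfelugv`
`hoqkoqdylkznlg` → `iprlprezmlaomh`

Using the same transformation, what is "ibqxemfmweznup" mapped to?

jcryfngnxfaovq

What's happening: shift every letter 1 place forward in the alphabet (wrapping around).
On "ibqxemfmweznup" that produces "jcryfngnxfaovq".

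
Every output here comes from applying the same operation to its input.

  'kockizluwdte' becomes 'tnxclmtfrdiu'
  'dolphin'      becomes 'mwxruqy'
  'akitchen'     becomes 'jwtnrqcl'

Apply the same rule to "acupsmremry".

jhladvynbav

The rule is to shift every letter 9 places forward in the alphabet (wrapping around), then take characters alternately from the front and the back (1st, last, 2nd, 2nd-last, ...).
On "acupsmremry" that produces "jhladvynbav".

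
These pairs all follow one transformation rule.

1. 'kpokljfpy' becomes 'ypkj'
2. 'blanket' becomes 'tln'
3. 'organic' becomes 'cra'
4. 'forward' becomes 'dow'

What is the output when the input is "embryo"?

omr

The rule is to move the last 2 characters to the front (rotate right by 2), then keep every other character starting from the second (positions 2nd, 4th, 6th, ...).
Working it through for "embryo": intermediate "yoembr", final "omr".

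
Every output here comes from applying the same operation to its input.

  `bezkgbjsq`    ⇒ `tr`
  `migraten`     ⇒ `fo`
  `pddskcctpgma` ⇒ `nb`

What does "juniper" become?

The transformation: shift every letter 1 place forward in the alphabet (wrapping around), then keep only the last 2 characters.
Working it through for "juniper": intermediate "kvojqfs", final "fs".

fs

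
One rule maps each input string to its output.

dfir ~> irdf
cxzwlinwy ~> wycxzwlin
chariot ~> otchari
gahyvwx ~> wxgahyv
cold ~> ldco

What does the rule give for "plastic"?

The pattern: move the last 2 characters to the front (rotate right by 2).
Applying that to "plastic" gives "icplast".

icplast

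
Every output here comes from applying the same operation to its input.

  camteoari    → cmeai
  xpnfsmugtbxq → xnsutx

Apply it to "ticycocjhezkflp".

What's happening: keep every other character starting from the first (positions 1st, 3rd, 5th, ...).
Applying that to "ticycocjhezkflp" gives "tccchzfp".

tccchzfp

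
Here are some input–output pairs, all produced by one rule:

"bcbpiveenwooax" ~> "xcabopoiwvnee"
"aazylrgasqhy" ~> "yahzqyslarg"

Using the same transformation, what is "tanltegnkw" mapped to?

waknnlgte

In each case the input is transformed by: take characters alternately from the front and the back (1st, last, 2nd, 2nd-last, ...), then delete the first character.
On "tanltegnkw": the first step gives "twaknnlgte", and the second then gives "waknnlgte".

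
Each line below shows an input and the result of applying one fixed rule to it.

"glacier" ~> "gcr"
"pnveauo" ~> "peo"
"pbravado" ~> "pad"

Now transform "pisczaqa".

Each output is the input with this applied: keep one character in every 3, starting at position 1 (positions 1st, 4th, 7th, ...).
For "pisczaqa" the result is "pcq".

pcq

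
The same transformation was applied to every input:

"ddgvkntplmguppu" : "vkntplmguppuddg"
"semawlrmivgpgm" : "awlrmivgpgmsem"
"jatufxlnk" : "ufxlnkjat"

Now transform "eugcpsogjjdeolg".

The rule is to move the first 3 characters to the end (rotate left by 3).
Applying that to "eugcpsogjjdeolg" gives "cpsogjjdeolgeug".

cpsogjjdeolgeug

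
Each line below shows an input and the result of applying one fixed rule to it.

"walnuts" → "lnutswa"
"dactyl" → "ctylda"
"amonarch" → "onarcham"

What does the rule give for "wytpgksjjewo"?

In each case the input is transformed by: move the first 2 characters to the end (rotate left by 2).
So "wytpgksjjewo" becomes "tpgksjjewowy".

tpgksjjewowy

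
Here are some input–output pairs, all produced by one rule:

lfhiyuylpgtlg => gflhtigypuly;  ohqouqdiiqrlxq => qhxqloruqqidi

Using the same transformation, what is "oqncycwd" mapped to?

dqwnccy

Rule — take characters alternately from the front and the back (1st, last, 2nd, 2nd-last, ...), then delete the first character.
Working it through for "oqncycwd": intermediate "odqwnccy", final "dqwnccy".
(Check on "lfhiyuylpgtlg": → "lgflhtigypuly" → "gflhtigypuly" ✓)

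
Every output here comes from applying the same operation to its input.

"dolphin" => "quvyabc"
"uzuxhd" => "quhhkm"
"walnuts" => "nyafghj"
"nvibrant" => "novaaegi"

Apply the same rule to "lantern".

nryaaeg

The rule is to sort the characters into alphabetical order, then shift every letter 13 places forward in the alphabet (wrapping around) — i.e. ROT13.
Working it through for "lantern": intermediate "aelnnrt", final "nryaaeg".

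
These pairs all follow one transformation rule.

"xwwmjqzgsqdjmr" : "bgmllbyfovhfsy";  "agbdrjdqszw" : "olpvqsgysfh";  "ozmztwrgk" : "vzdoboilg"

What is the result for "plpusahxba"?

qpeaejhpwm

Rule — move the last 2 characters to the front (rotate right by 2), then shift every letter 11 places backward in the alphabet (wrapping around).
On "plpusahxba": the first step gives "baplpusahx", and the second then gives "qpeaejhpwm".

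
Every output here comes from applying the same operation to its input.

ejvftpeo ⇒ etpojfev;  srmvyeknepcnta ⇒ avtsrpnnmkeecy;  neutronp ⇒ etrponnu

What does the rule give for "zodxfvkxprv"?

Each output is the input with this applied: sort the characters into reverse alphabetical order, then swap the first and last characters.
Starting from "zodxfvkxprv": after the first operation, "zxxvvrpokfd"; after the second, "dxxvvrpokfz".
(Check on "neutronp": → "utrponne" → "etrponnu" ✓)

dxxvvrpokfz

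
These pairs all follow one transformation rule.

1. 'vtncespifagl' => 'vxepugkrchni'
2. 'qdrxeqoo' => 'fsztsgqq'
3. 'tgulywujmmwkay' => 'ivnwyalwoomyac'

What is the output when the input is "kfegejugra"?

hmiglgiwct

Rule — swap each adjacent pair of characters (1↔2, 3↔4, ...), then shift every letter 2 places forward in the alphabet (wrapping around).
Applying both steps to "kfegejugra": "fkgejeguar", then "hmiglgiwct".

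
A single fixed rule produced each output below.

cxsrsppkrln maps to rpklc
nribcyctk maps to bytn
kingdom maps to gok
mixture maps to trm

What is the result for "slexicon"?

xcnl

What's happening: move the first 2 characters to the end (rotate left by 2), then keep every other character starting from the second (positions 2nd, 4th, 6th, ...).
Doing the same to "slexicon": "xcnl".
(Check on "mixture": → "xturemi" → "trm" ✓)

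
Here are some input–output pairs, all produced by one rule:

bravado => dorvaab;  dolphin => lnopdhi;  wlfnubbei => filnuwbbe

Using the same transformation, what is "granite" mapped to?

inrtaeg

In each case the input is transformed by: sort the characters into alphabetical order, then move the first 3 characters to the end (rotate left by 3).
Working it through for "granite": intermediate "aeginrt", final "inrtaeg".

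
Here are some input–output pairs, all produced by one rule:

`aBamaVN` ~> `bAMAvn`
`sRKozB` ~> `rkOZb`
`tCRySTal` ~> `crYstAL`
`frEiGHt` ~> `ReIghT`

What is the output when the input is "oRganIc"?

rGANiC

The transformation: flip the case of every letter, then delete the first character.
Starting from "oRganIc": after the first operation, "OrGANiC"; after the second, "rGANiC".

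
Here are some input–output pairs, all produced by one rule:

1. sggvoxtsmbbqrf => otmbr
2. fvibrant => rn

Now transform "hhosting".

The rule is to delete the first 3 characters, then keep every other character starting from the second (positions 2nd, 4th, 6th, ...).
"hhosting" → "tn".

tn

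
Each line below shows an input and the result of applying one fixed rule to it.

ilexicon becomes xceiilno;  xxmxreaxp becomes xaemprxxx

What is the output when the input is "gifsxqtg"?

The rule is to sort the characters into alphabetical order, then move the last character to the front.
On "gifsxqtg": the first step gives "fggiqstx", and the second then gives "xfggiqst".

xfggiqst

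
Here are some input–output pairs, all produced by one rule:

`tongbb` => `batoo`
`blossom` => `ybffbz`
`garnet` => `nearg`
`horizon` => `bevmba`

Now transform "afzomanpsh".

smbznacfu

The transformation: delete the first character, then shift every letter 13 places forward in the alphabet (wrapping around) — i.e. ROT13.
"afzomanpsh" → "smbznacfu".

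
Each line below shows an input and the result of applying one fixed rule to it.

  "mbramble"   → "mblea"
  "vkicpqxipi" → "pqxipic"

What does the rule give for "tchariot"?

The transformation: delete the first 3 characters, then move the first character to the end.
Applying that to "tchariot" gives "riota".
(Check on "vkicpqxipi": → "cpqxipi" → "pqxipic" ✓)

riota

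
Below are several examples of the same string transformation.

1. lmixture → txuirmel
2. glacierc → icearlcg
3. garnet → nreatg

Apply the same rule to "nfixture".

txuirfen

The pattern: swap the front and back halves of the string, then take characters alternately from the front and the back (1st, last, 2nd, 2nd-last, ...).
Working it through for "nfixture": intermediate "turenfix", final "txuirfen".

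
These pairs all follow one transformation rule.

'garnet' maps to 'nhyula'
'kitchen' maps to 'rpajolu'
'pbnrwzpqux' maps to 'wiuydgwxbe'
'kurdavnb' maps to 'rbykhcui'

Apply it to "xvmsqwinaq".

Rule — shift every letter 7 places forward in the alphabet (wrapping around).
"xvmsqwinaq" → "ectzxdpuhx".

ectzxdpuhx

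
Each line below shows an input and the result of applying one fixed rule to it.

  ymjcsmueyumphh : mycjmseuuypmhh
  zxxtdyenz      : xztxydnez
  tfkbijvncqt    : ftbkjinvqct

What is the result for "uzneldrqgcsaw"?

zuendlqrcgasw

The rule is to swap each adjacent pair of characters (1↔2, 3↔4, ...).
So "uzneldrqgcsaw" becomes "zuendlqrcgasw".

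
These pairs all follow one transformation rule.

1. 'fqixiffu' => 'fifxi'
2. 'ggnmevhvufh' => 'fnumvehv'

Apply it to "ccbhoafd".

fbaho

In each case the input is transformed by: take characters alternately from the front and the back (1st, last, 2nd, 2nd-last, ...), then delete the first 3 characters.
On "ccbhoafd": the first step gives "cdcfbaho", and the second then gives "fbaho".
(Check on "ggnmevhvufh": → "ghgfnumvehv" → "fnumvehv" ✓)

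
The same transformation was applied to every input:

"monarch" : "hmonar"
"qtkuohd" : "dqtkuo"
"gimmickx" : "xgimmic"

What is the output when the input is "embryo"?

oembr

Each output is the input with this applied: move the last character to the front, then delete the last character.
Applying both steps to "embryo": "oembry", then "oembr".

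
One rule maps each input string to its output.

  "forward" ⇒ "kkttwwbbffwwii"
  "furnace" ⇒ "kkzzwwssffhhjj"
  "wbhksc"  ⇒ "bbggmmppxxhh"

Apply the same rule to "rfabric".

wwkkffggwwnnhh

The transformation: shift every letter 5 places forward in the alphabet (wrapping around), then double every character.
"rfabric" → "wkfgwnh" → "wwkkffggwwnnhh".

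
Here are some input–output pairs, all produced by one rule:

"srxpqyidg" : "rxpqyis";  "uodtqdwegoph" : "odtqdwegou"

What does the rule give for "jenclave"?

enclaj

Rule — delete the last 2 characters, then move the first character to the end.
On "jenclave": the first step gives "jencla", and the second then gives "enclaj".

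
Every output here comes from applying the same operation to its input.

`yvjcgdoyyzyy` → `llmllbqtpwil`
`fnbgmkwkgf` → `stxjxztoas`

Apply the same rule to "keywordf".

sqebjlrx

Each output is the input with this applied: reverse the string, then shift every letter 13 places forward in the alphabet (wrapping around) — i.e. ROT13.
"keywordf" → "sqebjlrx".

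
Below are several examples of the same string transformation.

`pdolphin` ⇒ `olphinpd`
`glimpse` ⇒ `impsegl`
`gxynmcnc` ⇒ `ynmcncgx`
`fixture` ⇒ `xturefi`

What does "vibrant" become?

brantvi

Each output is the input with this applied: move the first 2 characters to the end (rotate left by 2).
Applying that to "vibrant" gives "brantvi".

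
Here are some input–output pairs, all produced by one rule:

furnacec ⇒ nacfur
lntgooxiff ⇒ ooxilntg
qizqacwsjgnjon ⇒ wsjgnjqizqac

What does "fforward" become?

rwaffo

Rule — delete the last 2 characters, then swap the front and back halves of the string.
"fforward" → "fforwa" → "rwaffo".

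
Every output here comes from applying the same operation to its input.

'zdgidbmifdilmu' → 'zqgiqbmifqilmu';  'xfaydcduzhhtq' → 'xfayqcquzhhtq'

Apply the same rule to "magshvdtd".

Rule — replace every "d" with "q".
For "magshvdtd" the result is "magshvqtq".

magshvqtq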